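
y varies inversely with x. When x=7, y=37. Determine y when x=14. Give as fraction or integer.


Inverse proportion: y = k/x
Find k: k = 7 * 37 = 259
Compute y at x=14: y = 259/14
y = 37/2

37/2


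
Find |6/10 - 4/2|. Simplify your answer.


Simplify: 6/10 = 3/5 and 4/2 = 2
Find common denominator: LCD = 5
Convert: 3/5 and 10/5
Difference = |3 - 10|/5 = 7/5
Simplified = 7/5

7/5


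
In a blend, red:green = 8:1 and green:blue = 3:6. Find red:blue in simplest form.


Given a:b = 8:1 and b:c = 3:6
Make b consistent. Multiply first ratio by 3: a:b = 24:3
Multiply second ratio by 1: b:c = 3:6
Now b = 3 in both, so a:b:c = 24:3:6
Therefore a:c = 24:6
Simplify by GCD: a:c = 4:1

4:1


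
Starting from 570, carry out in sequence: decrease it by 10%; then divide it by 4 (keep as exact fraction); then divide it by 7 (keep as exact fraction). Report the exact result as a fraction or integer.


Start with 570.
Step 1: Decrease by 10%: 570 * 90/100 = 513
Step 2: Divide by 4: 513 / 4 = 513/4
Step 3: Divide by 7: 513/4 / 7 = 513/28
Final result = 513/28

513/28


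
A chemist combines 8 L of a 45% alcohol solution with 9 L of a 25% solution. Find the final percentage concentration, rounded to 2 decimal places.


Solute in mixture 1 = 45% of 8 L = 8*45/100 = 18/5 L
Solute in mixture 2 = 25% of 9 L = 9*25/100 = 9/4 L
Total solute = 18/5 + 9/4 = 117/20 L
Total volume = 8 + 9 = 17 L
Final concentration = 117/20/17 * 100 = 34.41%

34.41


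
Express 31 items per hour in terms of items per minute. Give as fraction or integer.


Converting from per hour to per minute
Rate = 31 items per hour
Divide by 60: 31/60
= 31/60 items per minute

31/60


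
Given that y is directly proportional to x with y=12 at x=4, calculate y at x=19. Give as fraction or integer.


Direct proportion: y = kx
Find k: k = 12/4 = 3
Compute y at x=19: y = 3 * 19
y = 57

57


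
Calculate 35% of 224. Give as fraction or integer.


Compute 35% of 224
Convert percentage: 35% = 35/100
Multiply: 224 * 35/100
= 7840/100
= 392/5

392/5


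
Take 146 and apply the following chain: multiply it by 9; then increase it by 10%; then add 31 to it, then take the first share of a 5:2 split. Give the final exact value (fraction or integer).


Start with 146.
Step 1: Multiply by 9: 146 * 9 = 1314
Step 2: Increase by 10%: 1314 * 110/100 = 7227/5
Step 3: Add 31: 7227/5+31=7382/5; split 5:2 first = 7382/5*5/7 = 7382/7
Final result = 7382/7

7382/7


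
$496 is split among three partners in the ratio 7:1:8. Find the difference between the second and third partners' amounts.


Total parts = 7 + 1 + 8 = 16
Value per part = 496 / 16 = 31
Shares: 7*31=217, 1*31=31, 8*31=248
Second share = 31, third share = 248
Difference = |31 - 248| = 217

217


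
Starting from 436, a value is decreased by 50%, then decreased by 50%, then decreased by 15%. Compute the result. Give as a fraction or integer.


Start: 436
Step 1: decrease by 50% => multiply by 50/100
  436 * 50/100 = 218
Step 2: decrease by 50% => multiply by 50/100
  218 * 50/100 = 109
Step 3: decrease by 15% => multiply by 85/100
  109 * 85/100 = 1853/20
Final value = 1853/20

1853/20


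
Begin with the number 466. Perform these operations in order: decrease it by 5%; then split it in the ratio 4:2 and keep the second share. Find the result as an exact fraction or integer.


Start with 466.
Step 1: Decrease by 5%: 466 * 95/100 = 4427/10
Step 2: Split 4:2, second share = 4427/10 * 2/6 = 4427/30
Final result = 4427/30

4427/30


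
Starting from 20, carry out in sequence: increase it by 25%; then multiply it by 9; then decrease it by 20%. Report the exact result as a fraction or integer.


Start with 20.
Step 1: Increase by 25%: 20 * 125/100 = 25
Step 2: Multiply by 9: 25 * 9 = 225
Step 3: Decrease by 20%: 225 * 80/100 = 180
Final result = 180

180


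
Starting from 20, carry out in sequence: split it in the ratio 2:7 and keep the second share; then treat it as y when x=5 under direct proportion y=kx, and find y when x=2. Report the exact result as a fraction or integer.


Start with 20.
Step 1: Split 2:7, second share = 20 * 7/9 = 140/9
Step 2: Direct prop: k = (140/9)/5; new y = k*2 = 140/9*2/5 = 56/9
Final result = 56/9

56/9


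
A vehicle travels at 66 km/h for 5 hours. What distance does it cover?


Using distance = speed * time
Speed = 66 km/h
Time = 5 hours
Distance = 66 * 5
= 330 km

330


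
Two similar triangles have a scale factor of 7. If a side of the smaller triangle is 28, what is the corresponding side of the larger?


Similar triangles have proportional sides
Scale factor = 7
Smaller side = 28
Corresponding larger side = 28 * 7
= 196

196


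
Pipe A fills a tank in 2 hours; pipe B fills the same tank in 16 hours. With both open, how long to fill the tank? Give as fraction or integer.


Rate of A = 1/2 job per hour
Rate of B = 1/16 job per hour
Combined rate = 1/2 + 1/16
Find common denominator: (16 + 2)/(2*16) = 18/32
Combined rate = 9/16 job per hour
Time together = 1 / (9/16) = 16/9 hours

16/9


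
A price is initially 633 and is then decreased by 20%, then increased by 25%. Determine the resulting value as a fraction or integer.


Start: 633
Step 1: decrease by 20% => multiply by 80/100
  633 * 80/100 = 2532/5
Step 2: increase by 25% => multiply by 125/100
  2532/5 * 125/100 = 633
Final value = 633

633


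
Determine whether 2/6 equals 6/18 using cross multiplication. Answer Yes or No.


Cross multiply to check 2/6 = 6/18
Left cross product: 2 * 18 = 36
Right cross product: 6 * 6 = 36
36 = 36
Equal, so proportions match => Yes

Yes


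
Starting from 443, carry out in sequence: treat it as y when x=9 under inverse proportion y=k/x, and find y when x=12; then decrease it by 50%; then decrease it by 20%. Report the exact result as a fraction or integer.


Start with 443.
Step 1: Inverse prop: k = (443)*9; new y = k/12 = 443*9/12 = 1329/4
Step 2: Decrease by 50%: 1329/4 * 50/100 = 1329/8
Step 3: Decrease by 20%: 1329/8 * 80/100 = 1329/10
Final result = 1329/10

1329/10


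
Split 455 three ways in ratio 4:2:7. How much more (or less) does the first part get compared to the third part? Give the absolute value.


Total parts = 4 + 2 + 7 = 13
Value per part = 455 / 13 = 35
Shares: 4*35=140, 2*35=70, 7*35=245
First share = 140, third share = 245
Difference = |140 - 245| = 105

105


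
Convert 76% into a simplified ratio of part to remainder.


Part = 76%, Remainder = 24%
Ratio = 76:24
GCD(76, 24) = 4
Simplify: 19:6 = 19:6

19:6


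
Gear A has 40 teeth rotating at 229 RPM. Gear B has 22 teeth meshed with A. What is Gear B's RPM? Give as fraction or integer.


Gear ratio: teeth_A * RPM_A = teeth_B * RPM_B
40 * 229 = 22 * RPM_B
9160 = 22 * RPM_B
RPM_B = 9160 / 22
RPM_B = 4580/11

4580/11


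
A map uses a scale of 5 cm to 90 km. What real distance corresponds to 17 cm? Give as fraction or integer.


Map scale: 5 cm = 90 km
Measured distance on map = 17 cm
Set up proportion: 17 * 90 / 5
= 1530 / 5
= 306 km

306


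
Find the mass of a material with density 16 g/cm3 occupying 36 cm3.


Using mass = density * volume
Density = 16 g/cm3
Volume = 36 cm3
Mass = 16 * 36
= 576 g

576


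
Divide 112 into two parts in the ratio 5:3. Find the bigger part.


Total parts = 5 + 3 = 8
Value per part = 112 / 8 = 14
First share = 5 * 14 = 70
Second share = 3 * 14 = 42
Larger share = 70

70


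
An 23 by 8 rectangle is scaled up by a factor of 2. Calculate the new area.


Original dimensions: 23 x 8
Enlargement factor = 2
New width = 23 * 2 = 46
New height = 8 * 2 = 16
New area = 46 * 16 = 736

736


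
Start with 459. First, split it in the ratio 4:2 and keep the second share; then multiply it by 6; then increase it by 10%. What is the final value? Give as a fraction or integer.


Start with 459.
Step 1: Split 4:2, second share = 459 * 2/6 = 153
Step 2: Multiply by 6: 153 * 6 = 918
Step 3: Increase by 10%: 918 * 110/100 = 5049/5
Final result = 5049/5

5049/5


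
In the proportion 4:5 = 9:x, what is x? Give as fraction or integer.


Setting up: 4/5 = 9/x
Cross multiply: 4 * x = 5 * 9
4x = 45
x = 45/4
x = 45/4

45/4


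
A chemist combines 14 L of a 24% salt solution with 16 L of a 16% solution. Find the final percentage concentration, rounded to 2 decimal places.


Solute in mixture 1 = 24% of 14 L = 14*24/100 = 84/25 L
Solute in mixture 2 = 16% of 16 L = 16*16/100 = 64/25 L
Total solute = 84/25 + 64/25 = 148/25 L
Total volume = 14 + 16 = 30 L
Final concentration = 148/25/30 * 100 = 19.73%

19.73


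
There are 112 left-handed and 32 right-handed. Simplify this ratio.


Find GCD(112, 32)
GCD = 16
Divide both by 16: 112/16 = 7, 32/16 = 2
Simplified ratio = 7:2

7:2


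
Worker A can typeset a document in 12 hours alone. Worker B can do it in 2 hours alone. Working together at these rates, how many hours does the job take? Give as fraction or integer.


Rate of A = 1/12 job per hour
Rate of B = 1/2 job per hour
Combined rate = 1/12 + 1/2
Find common denominator: (2 + 12)/(12*2) = 14/24
Combined rate = 7/12 job per hour
Time together = 1 / (7/12) = 12/7 hours

12/7


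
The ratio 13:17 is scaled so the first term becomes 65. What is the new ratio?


Original ratio: 13:17
First term target: 65
Scale factor = 65 / 13 = 5
Multiply second term: 17 * 5 = 85
Equivalent ratio = 65:85

65:85


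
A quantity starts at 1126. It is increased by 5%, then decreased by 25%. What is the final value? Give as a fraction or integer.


Start: 1126
Step 1: increase by 5% => multiply by 105/100
  1126 * 105/100 = 11823/10
Step 2: decrease by 25% => multiply by 75/100
  11823/10 * 75/100 = 35469/40
Final value = 35469/40

35469/40


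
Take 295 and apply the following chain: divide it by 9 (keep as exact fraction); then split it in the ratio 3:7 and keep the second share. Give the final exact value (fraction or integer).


Start with 295.
Step 1: Divide by 9: 295 / 9 = 295/9
Step 2: Split 3:7, second share = 295/9 * 7/10 = 413/18
Final result = 413/18

413/18


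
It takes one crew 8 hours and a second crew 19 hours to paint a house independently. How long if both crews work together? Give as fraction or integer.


Rate of A = 1/8 job per hour
Rate of B = 1/19 job per hour
Combined rate = 1/8 + 1/19
Find common denominator: (19 + 8)/(8*19) = 27/152
Combined rate = 27/152 job per hour
Time together = 1 / (27/152) = 152/27 hours

152/27


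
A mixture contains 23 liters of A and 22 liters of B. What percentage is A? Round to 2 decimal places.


Volume of A = 23 L
Volume of B = 22 L
Total volume = 23 + 22 = 45 L
Percentage of A = (23/45) * 100
= 51.11%

51.11


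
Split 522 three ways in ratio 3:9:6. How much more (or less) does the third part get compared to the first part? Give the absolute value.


Total parts = 3 + 9 + 6 = 18
Value per part = 522 / 18 = 29
Shares: 3*29=87, 9*29=261, 6*29=174
Third share = 174, first share = 87
Difference = |174 - 87| = 87

87


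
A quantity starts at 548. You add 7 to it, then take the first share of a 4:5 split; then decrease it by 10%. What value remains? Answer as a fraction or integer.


Start with 548.
Step 1: Add 7: 548+7=555; split 4:5 first = 555*4/9 = 740/3
Step 2: Decrease by 10%: 740/3 * 90/100 = 222
Final result = 222

222


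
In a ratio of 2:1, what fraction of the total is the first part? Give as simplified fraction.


Total parts = 2 + 1 = 3
First part fraction = 2/3
Simplify: 2/3 = 2/3

2/3


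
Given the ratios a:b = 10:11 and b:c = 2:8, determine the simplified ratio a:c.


Given a:b = 10:11 and b:c = 2:8
Make b consistent. Multiply first ratio by 2: a:b = 20:22
Multiply second ratio by 11: b:c = 22:88
Now b = 22 in both, so a:b:c = 20:22:88
Therefore a:c = 20:88
Simplify by GCD: a:c = 5:22

5:22


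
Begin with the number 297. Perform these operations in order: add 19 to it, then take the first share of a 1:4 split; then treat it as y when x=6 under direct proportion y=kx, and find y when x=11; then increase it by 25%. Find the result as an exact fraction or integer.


Start with 297.
Step 1: Add 19: 297+19=316; split 1:4 first = 316*1/5 = 316/5
Step 2: Direct prop: k = (316/5)/6; new y = k*11 = 316/5*11/6 = 1738/15
Step 3: Increase by 25%: 1738/15 * 125/100 = 869/6
Final result = 869/6

869/6


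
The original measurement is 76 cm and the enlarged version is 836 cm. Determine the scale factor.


Original length = 76 cm
Scaled length = 836 cm
Scale factor = 836 / 76
= 11

11


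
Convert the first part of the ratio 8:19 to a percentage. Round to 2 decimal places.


Total parts = 8 + 19 = 27
First part fraction = 8/27
Percentage = (8/27) * 100
= 0.296296 * 100
= 29.63%

29.63


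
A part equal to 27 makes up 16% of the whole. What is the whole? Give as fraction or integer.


Given: 27 is 16% of the whole
Set up: 27 = 16/100 * whole
whole = 27 * 100 / 16
whole = 2700 / 16
whole = 675/4

675/4


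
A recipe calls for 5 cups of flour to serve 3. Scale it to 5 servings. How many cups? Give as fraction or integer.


Original: 5 cups for 3 servings
Target servings = 5
Scaling factor = 5/3
New amount = 5 * 5/3
= 25/3
= 25/3 cups

25/3


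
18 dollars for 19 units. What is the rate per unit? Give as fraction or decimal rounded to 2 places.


Total dollars = 18
Number of units = 19
Unit rate = 18 / 19
= 0.95 dollars per unit

0.95


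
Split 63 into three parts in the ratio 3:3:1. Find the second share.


Ratio = 3:3:1
Total parts = 3 + 3 + 1 = 7
Value per part = 63 / 7 = 9
First share = 3 * 9 = 27
Middle share = 3 * 9 = 27
Third share = 1 * 9 = 9

27


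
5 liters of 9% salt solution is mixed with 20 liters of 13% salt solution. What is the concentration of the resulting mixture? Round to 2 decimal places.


Solute in mixture 1 = 9% of 5 L = 5*9/100 = 9/20 L
Solute in mixture 2 = 13% of 20 L = 20*13/100 = 13/5 L
Total solute = 9/20 + 13/5 = 61/20 L
Total volume = 5 + 20 = 25 L
Final concentration = 61/20/25 * 100 = 12.20%

12.20


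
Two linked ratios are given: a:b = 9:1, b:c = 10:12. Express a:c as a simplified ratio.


Given a:b = 9:1 and b:c = 10:12
Make b consistent. Multiply first ratio by 10: a:b = 90:10
Multiply second ratio by 1: b:c = 10:12
Now b = 10 in both, so a:b:c = 90:10:12
Therefore a:c = 90:12
Simplify by GCD: a:c = 15:2

15:2


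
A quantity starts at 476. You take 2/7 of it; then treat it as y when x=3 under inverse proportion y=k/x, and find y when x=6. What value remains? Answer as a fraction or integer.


Start with 476.
Step 1: Take 2/7: 476 * 2/7 = 136
Step 2: Inverse prop: k = (136)*3; new y = k/6 = 136*3/6 = 68
Final result = 68

68


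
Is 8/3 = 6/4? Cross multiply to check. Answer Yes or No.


Cross multiply to check 8/3 = 6/4
Left cross product: 8 * 4 = 32
Right cross product: 3 * 6 = 18
32 != 18
Not equal, so proportions differ => No

No


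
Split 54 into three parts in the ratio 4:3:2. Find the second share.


Ratio = 4:3:2
Total parts = 4 + 3 + 2 = 9
Value per part = 54 / 9 = 6
First share = 4 * 6 = 24
Middle share = 3 * 6 = 18
Third share = 2 * 6 = 12

18


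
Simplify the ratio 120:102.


Find GCD(120, 102)
GCD = 6
Divide both by 6: 120/6 = 20, 102/6 = 17
Simplified ratio = 20:17

20:17


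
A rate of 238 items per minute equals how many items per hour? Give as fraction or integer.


Converting from per minute to per hour
Rate = 238 items per minute
Multiply by 60: 238 * 60
= 14280 items per hour

14280


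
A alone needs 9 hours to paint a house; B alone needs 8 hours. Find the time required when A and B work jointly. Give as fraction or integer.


Rate of A = 1/9 job per hour
Rate of B = 1/8 job per hour
Combined rate = 1/9 + 1/8
Find common denominator: (8 + 9)/(9*8) = 17/72
Combined rate = 17/72 job per hour
Time together = 1 / (17/72) = 72/17 hours

72/17


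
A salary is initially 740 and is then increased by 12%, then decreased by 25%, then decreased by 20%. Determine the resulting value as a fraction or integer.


Start: 740
Step 1: increase by 12% => multiply by 112/100
  740 * 112/100 = 4144/5
Step 2: decrease by 25% => multiply by 75/100
  4144/5 * 75/100 = 3108/5
Step 3: decrease by 20% => multiply by 80/100
  3108/5 * 80/100 = 12432/25
Final value = 12432/25

12432/25


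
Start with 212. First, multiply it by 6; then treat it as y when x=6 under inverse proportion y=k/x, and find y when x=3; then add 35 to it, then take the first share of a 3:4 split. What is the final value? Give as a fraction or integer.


Start with 212.
Step 1: Multiply by 6: 212 * 6 = 1272
Step 2: Inverse prop: k = (1272)*6; new y = k/3 = 1272*6/3 = 2544
Step 3: Add 35: 2544+35=2579; split 3:4 first = 2579*3/7 = 7737/7
Final result = 7737/7

7737/7


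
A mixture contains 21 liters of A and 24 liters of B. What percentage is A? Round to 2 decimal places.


Volume of A = 21 L
Volume of B = 24 L
Total volume = 21 + 24 = 45 L
Percentage of A = (21/45) * 100
= 46.67%

46.67


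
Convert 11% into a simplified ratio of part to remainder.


Part = 11%, Remainder = 89%
Ratio = 11:89
GCD(11, 89) = 1
Simplify: 11:89 = 11:89

11:89


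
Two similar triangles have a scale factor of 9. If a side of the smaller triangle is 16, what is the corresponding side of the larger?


Similar triangles have proportional sides
Scale factor = 9
Smaller side = 16
Corresponding larger side = 16 * 9
= 144

144


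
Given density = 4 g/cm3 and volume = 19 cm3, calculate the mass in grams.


Using mass = density * volume
Density = 4 g/cm3
Volume = 19 cm3
Mass = 4 * 19
= 76 g

76


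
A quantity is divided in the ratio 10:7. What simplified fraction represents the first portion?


Total parts = 10 + 7 = 17
First part fraction = 10/17
Simplify: 10/17 = 10/17

10/17


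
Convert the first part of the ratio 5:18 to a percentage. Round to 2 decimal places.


Total parts = 5 + 18 = 23
First part fraction = 5/23
Percentage = (5/23) * 100
= 0.217391 * 100
= 21.74%

21.74


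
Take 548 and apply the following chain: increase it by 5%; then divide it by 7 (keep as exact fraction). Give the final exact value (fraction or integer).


Start with 548.
Step 1: Increase by 5%: 548 * 105/100 = 2877/5
Step 2: Divide by 7: 2877/5 / 7 = 411/5
Final result = 411/5

411/5


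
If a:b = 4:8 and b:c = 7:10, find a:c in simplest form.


Given a:b = 4:8 and b:c = 7:10
Make b consistent. Multiply first ratio by 7: a:b = 28:56
Multiply second ratio by 8: b:c = 56:80
Now b = 56 in both, so a:b:c = 28:56:80
Therefore a:c = 28:80
Simplify by GCD: a:c = 7:20

7:20


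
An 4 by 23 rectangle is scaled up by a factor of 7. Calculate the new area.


Original dimensions: 4 x 23
Enlargement factor = 7
New width = 4 * 7 = 28
New height = 23 * 7 = 161
New area = 28 * 161 = 4508

4508


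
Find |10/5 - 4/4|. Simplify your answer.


Simplify: 10/5 = 2 and 4/4 = 1
Find common denominator: LCD = 1
Convert: 2/1 and 1/1
Difference = |2 - 1|/1 = 1/1
Simplified = 1

1


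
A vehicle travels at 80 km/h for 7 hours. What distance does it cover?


Using distance = speed * time
Speed = 80 km/h
Time = 7 hours
Distance = 80 * 7
= 560 km

560


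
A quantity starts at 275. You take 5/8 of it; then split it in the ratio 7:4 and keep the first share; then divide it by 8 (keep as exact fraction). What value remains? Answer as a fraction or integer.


Start with 275.
Step 1: Take 5/8: 275 * 5/8 = 1375/8
Step 2: Split 7:4, first share = 1375/8 * 7/11 = 875/8
Step 3: Divide by 8: 875/8 / 8 = 875/64
Final result = 875/64

875/64


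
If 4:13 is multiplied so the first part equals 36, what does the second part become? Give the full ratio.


Original ratio: 4:13
First term target: 36
Scale factor = 36 / 4 = 9
Multiply second term: 13 * 9 = 117
Equivalent ratio = 36:117

36:117


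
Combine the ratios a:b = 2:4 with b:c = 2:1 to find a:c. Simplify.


Given a:b = 2:4 and b:c = 2:1
Make b consistent. Multiply first ratio by 2: a:b = 4:8
Multiply second ratio by 4: b:c = 8:4
Now b = 8 in both, so a:b:c = 4:8:4
Therefore a:c = 4:4
Simplify by GCD: a:c = 1:1

1:1


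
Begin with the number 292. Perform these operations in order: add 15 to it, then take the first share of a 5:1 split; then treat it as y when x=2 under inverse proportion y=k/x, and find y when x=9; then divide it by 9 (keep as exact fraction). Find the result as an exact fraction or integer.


Start with 292.
Step 1: Add 15: 292+15=307; split 5:1 first = 307*5/6 = 1535/6
Step 2: Inverse prop: k = (1535/6)*2; new y = k/9 = 1535/6*2/9 = 1535/27
Step 3: Divide by 9: 1535/27 / 9 = 1535/243
Final result = 1535/243

1535/243


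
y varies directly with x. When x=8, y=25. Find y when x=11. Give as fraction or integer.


Direct proportion: y = kx
Find k: k = 25/8 = 25/8
Compute y at x=11: y = 25/8 * 11
y = 275/8

275/8


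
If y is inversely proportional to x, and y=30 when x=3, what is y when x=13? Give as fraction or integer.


Inverse proportion: y = k/x
Find k: k = 3 * 30 = 90
Compute y at x=13: y = 90/13
y = 90/13

90/13


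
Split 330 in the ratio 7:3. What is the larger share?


Total parts = 7 + 3 = 10
Value per part = 330 / 10 = 33
First share = 7 * 33 = 231
Second share = 3 * 33 = 99
Larger share = 231

231


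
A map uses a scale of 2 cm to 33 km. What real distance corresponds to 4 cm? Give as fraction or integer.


Map scale: 2 cm = 33 km
Measured distance on map = 4 cm
Set up proportion: 4 * 33 / 2
= 132 / 2
= 66 km

66


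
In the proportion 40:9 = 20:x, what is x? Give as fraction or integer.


Setting up: 40/9 = 20/x
Cross multiply: 40 * x = 9 * 20
40x = 180
x = 180/40
x = 9/2

9/2


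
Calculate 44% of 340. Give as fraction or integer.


Compute 44% of 340
Convert percentage: 44% = 44/100
Multiply: 340 * 44/100
= 14960/100
= 748/5

748/5


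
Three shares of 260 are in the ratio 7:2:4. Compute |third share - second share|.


Total parts = 7 + 2 + 4 = 13
Value per part = 260 / 13 = 20
Shares: 7*20=140, 2*20=40, 4*20=80
Third share = 80, second share = 40
Difference = |80 - 40| = 40

40


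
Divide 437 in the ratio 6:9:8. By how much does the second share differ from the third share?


Total parts = 6 + 9 + 8 = 23
Value per part = 437 / 23 = 19
Shares: 6*19=114, 9*19=171, 8*19=152
Second share = 171, third share = 152
Difference = |171 - 152| = 19

19


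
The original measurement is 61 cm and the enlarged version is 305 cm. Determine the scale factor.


Original length = 61 cm
Scaled length = 305 cm
Scale factor = 305 / 61
= 5

5


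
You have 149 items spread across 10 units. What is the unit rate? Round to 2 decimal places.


Total items = 149
Number of units = 10
Unit rate = 149 / 10
= 14.90 items per unit

14.90


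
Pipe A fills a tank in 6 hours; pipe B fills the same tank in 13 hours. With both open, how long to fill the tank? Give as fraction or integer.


Rate of A = 1/6 job per hour
Rate of B = 1/13 job per hour
Combined rate = 1/6 + 1/13
Find common denominator: (13 + 6)/(6*13) = 19/78
Combined rate = 19/78 job per hour
Time together = 1 / (19/78) = 78/19 hours

78/19


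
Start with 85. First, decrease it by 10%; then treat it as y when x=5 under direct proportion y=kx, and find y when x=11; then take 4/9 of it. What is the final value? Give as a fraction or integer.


Start with 85.
Step 1: Decrease by 10%: 85 * 90/100 = 153/2
Step 2: Direct prop: k = (153/2)/5; new y = k*11 = 153/2*11/5 = 1683/10
Step 3: Take 4/9: 1683/10 * 4/9 = 374/5
Final result = 374/5

374/5


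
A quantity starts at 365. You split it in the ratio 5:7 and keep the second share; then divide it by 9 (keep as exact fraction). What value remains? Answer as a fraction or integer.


Start with 365.
Step 1: Split 5:7, second share = 365 * 7/12 = 2555/12
Step 2: Divide by 9: 2555/12 / 9 = 2555/108
Final result = 2555/108

2555/108


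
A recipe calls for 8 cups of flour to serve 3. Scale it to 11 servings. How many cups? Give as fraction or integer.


Original: 8 cups for 3 servings
Target servings = 11
Scaling factor = 11/3
New amount = 8 * 11/3
= 88/3
= 88/3 cups

88/3


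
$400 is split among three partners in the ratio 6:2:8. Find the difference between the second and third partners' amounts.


Total parts = 6 + 2 + 8 = 16
Value per part = 400 / 16 = 25
Shares: 6*25=150, 2*25=50, 8*25=200
Second share = 50, third share = 200
Difference = |50 - 200| = 150

150


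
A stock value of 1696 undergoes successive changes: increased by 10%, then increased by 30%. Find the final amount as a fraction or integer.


Start: 1696
Step 1: increase by 10% => multiply by 110/100
  1696 * 110/100 = 9328/5
Step 2: increase by 30% => multiply by 130/100
  9328/5 * 130/100 = 60632/25
Final value = 60632/25

60632/25


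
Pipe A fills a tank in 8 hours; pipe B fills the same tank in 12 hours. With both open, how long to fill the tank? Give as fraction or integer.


Rate of A = 1/8 job per hour
Rate of B = 1/12 job per hour
Combined rate = 1/8 + 1/12
Find common denominator: (12 + 8)/(8*12) = 20/96
Combined rate = 5/24 job per hour
Time together = 1 / (5/24) = 24/5 hours

24/5


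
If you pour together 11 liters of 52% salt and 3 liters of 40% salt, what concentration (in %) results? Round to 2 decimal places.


Solute in mixture 1 = 52% of 11 L = 11*52/100 = 143/25 L
Solute in mixture 2 = 40% of 3 L = 3*40/100 = 6/5 L
Total solute = 143/25 + 6/5 = 173/25 L
Total volume = 11 + 3 = 14 L
Final concentration = 173/25/14 * 100 = 49.43%

49.43


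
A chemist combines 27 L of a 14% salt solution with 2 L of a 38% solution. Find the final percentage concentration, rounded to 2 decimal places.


Solute in mixture 1 = 14% of 27 L = 27*14/100 = 189/50 L
Solute in mixture 2 = 38% of 2 L = 2*38/100 = 19/25 L
Total solute = 189/50 + 19/25 = 227/50 L
Total volume = 27 + 2 = 29 L
Final concentration = 227/50/29 * 100 = 15.66%

15.66


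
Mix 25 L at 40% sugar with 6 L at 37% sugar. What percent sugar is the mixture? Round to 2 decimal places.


Solute in mixture 1 = 40% of 25 L = 25*40/100 = 10 L
Solute in mixture 2 = 37% of 6 L = 6*37/100 = 111/50 L
Total solute = 10 + 111/50 = 611/50 L
Total volume = 25 + 6 = 31 L
Final concentration = 611/50/31 * 100 = 39.42%

39.42


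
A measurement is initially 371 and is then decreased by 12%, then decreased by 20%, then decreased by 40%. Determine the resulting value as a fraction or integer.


Start: 371
Step 1: decrease by 12% => multiply by 88/100
  371 * 88/100 = 8162/25
Step 2: decrease by 20% => multiply by 80/100
  8162/25 * 80/100 = 32648/125
Step 3: decrease by 40% => multiply by 60/100
  32648/125 * 60/100 = 97944/625
Final value = 97944/625

97944/625


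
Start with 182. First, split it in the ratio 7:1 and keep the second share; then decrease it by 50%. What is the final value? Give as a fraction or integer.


Start with 182.
Step 1: Split 7:1, second share = 182 * 1/8 = 91/4
Step 2: Decrease by 50%: 91/4 * 50/100 = 91/8
Final result = 91/8

91/8


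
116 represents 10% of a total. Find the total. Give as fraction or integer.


Given: 116 is 10% of the whole
Set up: 116 = 10/100 * whole
whole = 116 * 100 / 10
whole = 11600 / 10
whole = 1160

1160


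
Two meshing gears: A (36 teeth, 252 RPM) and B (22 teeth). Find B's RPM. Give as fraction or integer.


Gear ratio: teeth_A * RPM_A = teeth_B * RPM_B
36 * 252 = 22 * RPM_B
9072 = 22 * RPM_B
RPM_B = 9072 / 22
RPM_B = 4536/11

4536/11


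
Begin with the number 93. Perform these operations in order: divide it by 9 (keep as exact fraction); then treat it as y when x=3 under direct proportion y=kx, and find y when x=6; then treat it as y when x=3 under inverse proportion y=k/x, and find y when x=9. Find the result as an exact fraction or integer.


Start with 93.
Step 1: Divide by 9: 93 / 9 = 31/3
Step 2: Direct prop: k = (31/3)/3; new y = k*6 = 31/3*6/3 = 62/3
Step 3: Inverse prop: k = (62/3)*3; new y = k/9 = 62/3*3/9 = 62/9
Final result = 62/9

62/9


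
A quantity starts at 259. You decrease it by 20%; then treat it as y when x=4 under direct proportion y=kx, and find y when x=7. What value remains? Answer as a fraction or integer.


Start with 259.
Step 1: Decrease by 20%: 259 * 80/100 = 1036/5
Step 2: Direct prop: k = (1036/5)/4; new y = k*7 = 1036/5*7/4 = 1813/5
Final result = 1813/5

1813/5


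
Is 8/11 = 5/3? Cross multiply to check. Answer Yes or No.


Cross multiply to check 8/11 = 5/3
Left cross product: 8 * 3 = 24
Right cross product: 11 * 5 = 55
24 != 55
Not equal, so proportions differ => No

No


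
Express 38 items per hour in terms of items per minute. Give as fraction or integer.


Converting from per hour to per minute
Rate = 38 items per hour
Divide by 60: 38/60
= 19/30 items per minute

19/30


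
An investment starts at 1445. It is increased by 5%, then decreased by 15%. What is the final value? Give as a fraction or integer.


Start: 1445
Step 1: increase by 5% => multiply by 105/100
  1445 * 105/100 = 6069/4
Step 2: decrease by 15% => multiply by 85/100
  6069/4 * 85/100 = 103173/80
Final value = 103173/80

103173/80


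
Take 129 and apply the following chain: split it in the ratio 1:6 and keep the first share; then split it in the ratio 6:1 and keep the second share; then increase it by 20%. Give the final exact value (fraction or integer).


Start with 129.
Step 1: Split 1:6, first share = 129 * 1/7 = 129/7
Step 2: Split 6:1, second share = 129/7 * 1/7 = 129/49
Step 3: Increase by 20%: 129/49 * 120/100 = 774/245
Final result = 774/245

774/245


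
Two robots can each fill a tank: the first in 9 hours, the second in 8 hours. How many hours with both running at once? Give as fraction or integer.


Rate of A = 1/9 job per hour
Rate of B = 1/8 job per hour
Combined rate = 1/9 + 1/8
Find common denominator: (8 + 9)/(9*8) = 17/72
Combined rate = 17/72 job per hour
Time together = 1 / (17/72) = 72/17 hours

72/17


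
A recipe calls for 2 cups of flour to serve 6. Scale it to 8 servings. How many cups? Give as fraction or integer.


Original: 2 cups for 6 servings
Target servings = 8
Scaling factor = 8/6
New amount = 2 * 8/6
= 16/6
= 8/3 cups

8/3


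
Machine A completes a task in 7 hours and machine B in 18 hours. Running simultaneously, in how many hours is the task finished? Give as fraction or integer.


Rate of A = 1/7 job per hour
Rate of B = 1/18 job per hour
Combined rate = 1/7 + 1/18
Find common denominator: (18 + 7)/(7*18) = 25/126
Combined rate = 25/126 job per hour
Time together = 1 / (25/126) = 126/25 hours

126/25


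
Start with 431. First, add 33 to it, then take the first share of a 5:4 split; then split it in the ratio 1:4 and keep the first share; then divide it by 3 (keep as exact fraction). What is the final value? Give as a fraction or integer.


Start with 431.
Step 1: Add 33: 431+33=464; split 5:4 first = 464*5/9 = 2320/9
Step 2: Split 1:4, first share = 2320/9 * 1/5 = 464/9
Step 3: Divide by 3: 464/9 / 3 = 464/27
Final result = 464/27

464/27


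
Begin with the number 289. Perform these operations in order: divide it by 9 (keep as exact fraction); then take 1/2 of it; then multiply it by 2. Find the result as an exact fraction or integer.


Start with 289.
Step 1: Divide by 9: 289 / 9 = 289/9
Step 2: Take 1/2: 289/9 * 1/2 = 289/18
Step 3: Multiply by 2: 289/18 * 2 = 289/9
Final result = 289/9

289/9


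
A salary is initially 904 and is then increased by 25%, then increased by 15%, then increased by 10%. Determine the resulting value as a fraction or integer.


Start: 904
Step 1: increase by 25% => multiply by 125/100
  904 * 125/100 = 1130
Step 2: increase by 15% => multiply by 115/100
  1130 * 115/100 = 2599/2
Step 3: increase by 10% => multiply by 110/100
  2599/2 * 110/100 = 28589/20
Final value = 28589/20

28589/20


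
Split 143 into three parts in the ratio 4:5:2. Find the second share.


Ratio = 4:5:2
Total parts = 4 + 5 + 2 = 11
Value per part = 143 / 11 = 13
First share = 4 * 13 = 52
Middle share = 5 * 13 = 65
Third share = 2 * 13 = 26

65


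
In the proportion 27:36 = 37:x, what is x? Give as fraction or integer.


Setting up: 27/36 = 37/x
Cross multiply: 27 * x = 36 * 37
27x = 1332
x = 1332/27
x = 148/3

148/3


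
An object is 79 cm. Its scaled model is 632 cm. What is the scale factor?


Original length = 79 cm
Scaled length = 632 cm
Scale factor = 632 / 79
= 8

8


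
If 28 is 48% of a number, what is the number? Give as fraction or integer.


Given: 28 is 48% of the whole
Set up: 28 = 48/100 * whole
whole = 28 * 100 / 48
whole = 2800 / 48
whole = 175/3

175/3


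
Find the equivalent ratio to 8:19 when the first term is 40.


Original ratio: 8:19
First term target: 40
Scale factor = 40 / 8 = 5
Multiply second term: 19 * 5 = 95
Equivalent ratio = 40:95

40:95


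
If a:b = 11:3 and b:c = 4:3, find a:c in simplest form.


Given a:b = 11:3 and b:c = 4:3
Make b consistent. Multiply first ratio by 4: a:b = 44:12
Multiply second ratio by 3: b:c = 12:9
Now b = 12 in both, so a:b:c = 44:12:9
Therefore a:c = 44:9
Simplify by GCD: a:c = 44:9

44:9


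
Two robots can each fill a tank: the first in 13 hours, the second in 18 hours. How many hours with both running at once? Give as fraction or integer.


Rate of A = 1/13 job per hour
Rate of B = 1/18 job per hour
Combined rate = 1/13 + 1/18
Find common denominator: (18 + 13)/(13*18) = 31/234
Combined rate = 31/234 job per hour
Time together = 1 / (31/234) = 234/31 hours

234/31


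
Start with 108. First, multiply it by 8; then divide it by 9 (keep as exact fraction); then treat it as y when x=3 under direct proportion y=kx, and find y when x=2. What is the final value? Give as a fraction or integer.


Start with 108.
Step 1: Multiply by 8: 108 * 8 = 864
Step 2: Divide by 9: 864 / 9 = 96
Step 3: Direct prop: k = (96)/3; new y = k*2 = 96*2/3 = 64
Final result = 64

64


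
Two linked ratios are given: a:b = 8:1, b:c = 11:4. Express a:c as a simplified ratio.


Given a:b = 8:1 and b:c = 11:4
Make b consistent. Multiply first ratio by 11: a:b = 88:11
Multiply second ratio by 1: b:c = 11:4
Now b = 11 in both, so a:b:c = 88:11:4
Therefore a:c = 88:4
Simplify by GCD: a:c = 22:1

22:1


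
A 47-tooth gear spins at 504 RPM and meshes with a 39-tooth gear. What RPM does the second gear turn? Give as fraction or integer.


Gear ratio: teeth_A * RPM_A = teeth_B * RPM_B
47 * 504 = 39 * RPM_B
23688 = 39 * RPM_B
RPM_B = 23688 / 39
RPM_B = 7896/13

7896/13


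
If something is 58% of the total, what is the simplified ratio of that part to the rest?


Part = 58%, Remainder = 42%
Ratio = 58:42
GCD(58, 42) = 2
Simplify: 29:21 = 29:21

29:21


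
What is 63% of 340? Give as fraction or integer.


Compute 63% of 340
Convert percentage: 63% = 63/100
Multiply: 340 * 63/100
= 21420/100
= 1071/5

1071/5


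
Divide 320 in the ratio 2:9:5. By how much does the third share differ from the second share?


Total parts = 2 + 9 + 5 = 16
Value per part = 320 / 16 = 20
Shares: 2*20=40, 9*20=180, 5*20=100
Third share = 100, second share = 180
Difference = |100 - 180| = 80

80


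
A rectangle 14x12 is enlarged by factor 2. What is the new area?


Original dimensions: 14 x 12
Enlargement factor = 2
New width = 14 * 2 = 28
New height = 12 * 2 = 24
New area = 28 * 24 = 672

672


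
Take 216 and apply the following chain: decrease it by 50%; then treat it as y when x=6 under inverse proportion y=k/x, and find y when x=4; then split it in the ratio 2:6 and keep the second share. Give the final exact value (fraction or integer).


Start with 216.
Step 1: Decrease by 50%: 216 * 50/100 = 108
Step 2: Inverse prop: k = (108)*6; new y = k/4 = 108*6/4 = 162
Step 3: Split 2:6, second share = 162 * 6/8 = 243/2
Final result = 243/2

243/2


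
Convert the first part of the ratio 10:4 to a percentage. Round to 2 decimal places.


Total parts = 10 + 4 = 14
First part fraction = 10/14
Percentage = (10/14) * 100
= 0.714286 * 100
= 71.43%

71.43


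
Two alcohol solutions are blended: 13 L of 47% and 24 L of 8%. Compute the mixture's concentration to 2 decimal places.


Solute in mixture 1 = 47% of 13 L = 13*47/100 = 611/100 L
Solute in mixture 2 = 8% of 24 L = 24*8/100 = 48/25 L
Total solute = 611/100 + 48/25 = 803/100 L
Total volume = 13 + 24 = 37 L
Final concentration = 803/100/37 * 100 = 21.70%

21.70


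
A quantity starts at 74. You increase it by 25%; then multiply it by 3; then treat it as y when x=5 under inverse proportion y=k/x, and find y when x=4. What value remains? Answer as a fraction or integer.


Start with 74.
Step 1: Increase by 25%: 74 * 125/100 = 185/2
Step 2: Multiply by 3: 185/2 * 3 = 555/2
Step 3: Inverse prop: k = (555/2)*5; new y = k/4 = 555/2*5/4 = 2775/8
Final result = 2775/8

2775/8


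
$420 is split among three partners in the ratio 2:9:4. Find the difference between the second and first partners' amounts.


Total parts = 2 + 9 + 4 = 15
Value per part = 420 / 15 = 28
Shares: 2*28=56, 9*28=252, 4*28=112
Second share = 252, first share = 56
Difference = |252 - 56| = 196

196


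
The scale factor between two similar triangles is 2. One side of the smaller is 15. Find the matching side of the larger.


Similar triangles have proportional sides
Scale factor = 2
Smaller side = 15
Corresponding larger side = 15 * 2
= 30

30


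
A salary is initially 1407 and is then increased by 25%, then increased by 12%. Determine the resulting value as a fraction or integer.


Start: 1407
Step 1: increase by 25% => multiply by 125/100
  1407 * 125/100 = 7035/4
Step 2: increase by 12% => multiply by 112/100
  7035/4 * 112/100 = 9849/5
Final value = 9849/5

9849/5


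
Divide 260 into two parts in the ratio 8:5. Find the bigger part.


Total parts = 8 + 5 = 13
Value per part = 260 / 13 = 20
First share = 8 * 20 = 160
Second share = 5 * 20 = 100
Larger share = 160

160


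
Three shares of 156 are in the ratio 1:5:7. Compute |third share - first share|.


Total parts = 1 + 5 + 7 = 13
Value per part = 156 / 13 = 12
Shares: 1*12=12, 5*12=60, 7*12=84
Third share = 84, first share = 12
Difference = |84 - 12| = 72

72


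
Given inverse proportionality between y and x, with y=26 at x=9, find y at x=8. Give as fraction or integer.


Inverse proportion: y = k/x
Find k: k = 9 * 26 = 234
Compute y at x=8: y = 234/8
y = 117/4

117/4


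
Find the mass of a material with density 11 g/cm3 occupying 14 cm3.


Using mass = density * volume
Density = 11 g/cm3
Volume = 14 cm3
Mass = 11 * 14
= 154 g

154


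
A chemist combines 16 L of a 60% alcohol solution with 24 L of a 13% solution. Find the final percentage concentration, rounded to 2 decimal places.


Solute in mixture 1 = 60% of 16 L = 16*60/100 = 48/5 L
Solute in mixture 2 = 13% of 24 L = 24*13/100 = 78/25 L
Total solute = 48/5 + 78/25 = 318/25 L
Total volume = 16 + 24 = 40 L
Final concentration = 318/25/40 * 100 = 31.80%

31.80


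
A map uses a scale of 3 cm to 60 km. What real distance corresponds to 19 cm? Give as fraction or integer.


Map scale: 3 cm = 60 km
Measured distance on map = 19 cm
Set up proportion: 19 * 60 / 3
= 1140 / 3
= 380 km

380


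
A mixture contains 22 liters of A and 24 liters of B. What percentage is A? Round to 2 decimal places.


Volume of A = 22 L
Volume of B = 24 L
Total volume = 22 + 24 = 46 L
Percentage of A = (22/46) * 100
= 47.83%

47.83


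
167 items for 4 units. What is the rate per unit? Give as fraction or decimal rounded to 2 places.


Total items = 167
Number of units = 4
Unit rate = 167 / 4
= 41.75 items per unit

41.75


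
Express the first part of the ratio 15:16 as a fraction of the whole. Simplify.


Total parts = 15 + 16 = 31
First part fraction = 15/31
Simplify: 15/31 = 15/31

15/31


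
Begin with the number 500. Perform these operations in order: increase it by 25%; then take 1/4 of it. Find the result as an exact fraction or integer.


Start with 500.
Step 1: Increase by 25%: 500 * 125/100 = 625
Step 2: Take 1/4: 625 * 1/4 = 625/4
Final result = 625/4

625/4
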